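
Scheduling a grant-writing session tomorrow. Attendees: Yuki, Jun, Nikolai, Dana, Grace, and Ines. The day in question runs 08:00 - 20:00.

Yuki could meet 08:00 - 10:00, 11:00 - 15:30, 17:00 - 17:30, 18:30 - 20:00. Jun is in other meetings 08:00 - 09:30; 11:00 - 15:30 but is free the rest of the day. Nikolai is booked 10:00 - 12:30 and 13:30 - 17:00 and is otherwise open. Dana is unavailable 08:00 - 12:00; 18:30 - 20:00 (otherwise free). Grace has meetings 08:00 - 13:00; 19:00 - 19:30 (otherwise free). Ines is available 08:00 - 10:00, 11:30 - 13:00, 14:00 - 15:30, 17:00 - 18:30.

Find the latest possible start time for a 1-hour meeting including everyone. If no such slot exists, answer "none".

Yuki free: 08:00-10:00, 11:00-15:30, 17:00-17:30, 18:30-20:00.
Jun free: 09:30-11:00, 15:30-20:00 (invert busy blocks within the working day).
Nikolai free: 08:00-10:00, 12:30-13:30, 17:00-20:00 (invert busy blocks within the working day).
Dana free: 12:00-18:30 (invert busy blocks within the working day).
Grace free: 13:00-19:00, 19:30-20:00 (invert busy blocks within the working day).
Ines free: 08:00-10:00, 11:30-13:00, 14:00-15:30, 17:00-18:30.
Yuki ∩ Jun: 09:30-10:00, 17:00-17:30, 18:30-20:00.
Yuki ∩ Jun ∩ Nikolai: 09:30-10:00, 17:00-17:30, 18:30-20:00.
Yuki ∩ Jun ∩ Nikolai ∩ Dana: 17:00-17:30.
Yuki ∩ Jun ∩ Nikolai ∩ Dana ∩ Grace: 17:00-17:30.
Yuki ∩ Jun ∩ Nikolai ∩ Dana ∩ Grace ∩ Ines: 17:00-17:30.
No common window is at least 60 minutes long.

none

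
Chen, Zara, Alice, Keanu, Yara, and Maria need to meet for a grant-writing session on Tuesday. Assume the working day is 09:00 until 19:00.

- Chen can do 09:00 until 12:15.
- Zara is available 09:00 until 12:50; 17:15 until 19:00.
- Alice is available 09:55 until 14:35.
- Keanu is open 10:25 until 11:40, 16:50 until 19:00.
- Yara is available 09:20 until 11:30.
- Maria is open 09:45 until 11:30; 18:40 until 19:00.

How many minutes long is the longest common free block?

Chen ∩ Zara: 09:00-12:15.
Chen ∩ Zara ∩ Alice: 09:55-12:15.
Chen ∩ Zara ∩ Alice ∩ Keanu: 10:25-11:40.
Chen ∩ Zara ∩ Alice ∩ Keanu ∩ Yara: 10:25-11:30.
Chen ∩ Zara ∩ Alice ∩ Keanu ∩ Yara ∩ Maria: 10:25-11:30.
The longest is 10:25-11:30 at 65 minutes.

65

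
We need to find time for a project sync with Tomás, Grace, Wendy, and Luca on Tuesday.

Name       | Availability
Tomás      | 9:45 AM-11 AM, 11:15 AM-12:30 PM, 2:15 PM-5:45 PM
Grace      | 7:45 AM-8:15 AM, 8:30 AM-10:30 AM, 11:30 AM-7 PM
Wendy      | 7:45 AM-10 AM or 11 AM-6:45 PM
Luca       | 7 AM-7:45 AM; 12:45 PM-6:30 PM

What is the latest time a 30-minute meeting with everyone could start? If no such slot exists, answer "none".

17:15

Tomás ∩ Grace: 09:45-10:30, 11:30-12:30, 14:15-17:45.
Tomás ∩ Grace ∩ Wendy: 09:45-10:00, 11:30-12:30, 14:15-17:45.
Tomás ∩ Grace ∩ Wendy ∩ Luca: 14:15-17:45.
The last common window of at least 30 minutes is 14:15-17:45; a 30-minute meeting can start as late as 17:15 and still end by 17:45.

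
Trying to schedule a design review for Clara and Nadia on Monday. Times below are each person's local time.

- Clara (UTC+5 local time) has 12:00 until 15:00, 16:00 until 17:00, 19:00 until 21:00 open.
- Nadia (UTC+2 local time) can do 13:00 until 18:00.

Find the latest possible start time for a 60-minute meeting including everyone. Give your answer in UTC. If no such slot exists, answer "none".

Clara in UTC: 07:00-10:00, 11:00-12:00, 14:00-16:00 (subtract 5h to convert from UTC+5).
Nadia in UTC: 11:00-16:00 (subtract 2h to convert from UTC+2).
Clara ∩ Nadia: 11:00-12:00, 14:00-16:00.
The last common window of at least 60 minutes is 14:00-16:00; a 60-minute meeting can start as late as 15:00 and still end by 16:00.

15:00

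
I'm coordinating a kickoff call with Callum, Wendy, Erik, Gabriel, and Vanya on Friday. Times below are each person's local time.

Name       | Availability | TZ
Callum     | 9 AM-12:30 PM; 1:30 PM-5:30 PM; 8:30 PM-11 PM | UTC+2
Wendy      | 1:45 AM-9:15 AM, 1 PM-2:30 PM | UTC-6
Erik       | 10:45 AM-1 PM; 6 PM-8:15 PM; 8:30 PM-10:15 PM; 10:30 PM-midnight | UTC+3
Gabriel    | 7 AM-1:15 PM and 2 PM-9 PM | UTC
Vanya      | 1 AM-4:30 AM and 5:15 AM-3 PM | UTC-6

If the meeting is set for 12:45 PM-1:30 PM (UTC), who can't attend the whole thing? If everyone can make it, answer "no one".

Callum in UTC: 07:00-10:30, 11:30-15:30, 18:30-21:00 (subtract 2h to convert from UTC+2).
Wendy in UTC: 07:45-15:15, 19:00-20:30 (add 6h to convert from UTC-6).
Erik in UTC: 07:45-10:00, 15:00-17:15, 17:30-19:15, 19:30-21:00 (subtract 3h to convert from UTC+3).
Gabriel in UTC: 07:00-13:15, 14:00-21:00.
Vanya in UTC: 07:00-10:30, 11:15-21:00 (add 6h to convert from UTC-6).
Callum: free for 12:45-13:30. Wendy: free for 12:45-13:30. Erik: not fully free for 12:45-13:30. Gabriel: not fully free for 12:45-13:30. Vanya: free for 12:45-13:30.

Erik, Gabriel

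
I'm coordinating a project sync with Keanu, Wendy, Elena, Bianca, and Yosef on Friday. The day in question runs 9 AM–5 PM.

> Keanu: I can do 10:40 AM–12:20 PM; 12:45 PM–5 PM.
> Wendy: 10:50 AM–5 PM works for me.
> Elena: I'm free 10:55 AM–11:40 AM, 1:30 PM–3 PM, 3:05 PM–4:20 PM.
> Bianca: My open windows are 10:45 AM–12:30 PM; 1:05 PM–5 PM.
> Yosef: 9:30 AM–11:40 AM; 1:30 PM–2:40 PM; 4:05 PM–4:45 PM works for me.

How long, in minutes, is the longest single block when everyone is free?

70

Keanu ∩ Wendy: 10:50-12:20, 12:45-17:00.
Keanu ∩ Wendy ∩ Elena: 10:55-11:40, 13:30-15:00, 15:05-16:20.
Keanu ∩ Wendy ∩ Elena ∩ Bianca: 10:55-11:40, 13:30-15:00, 15:05-16:20.
Keanu ∩ Wendy ∩ Elena ∩ Bianca ∩ Yosef: 10:55-11:40, 13:30-14:40, 16:05-16:20.
The longest is 13:30-14:40 at 70 minutes.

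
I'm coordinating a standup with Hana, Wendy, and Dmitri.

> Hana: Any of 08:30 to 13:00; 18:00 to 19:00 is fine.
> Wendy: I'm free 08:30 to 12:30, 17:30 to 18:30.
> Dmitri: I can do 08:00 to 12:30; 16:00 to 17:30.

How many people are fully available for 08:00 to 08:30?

Dmitri can make the full 08:00-08:30 slot — that's 1.

1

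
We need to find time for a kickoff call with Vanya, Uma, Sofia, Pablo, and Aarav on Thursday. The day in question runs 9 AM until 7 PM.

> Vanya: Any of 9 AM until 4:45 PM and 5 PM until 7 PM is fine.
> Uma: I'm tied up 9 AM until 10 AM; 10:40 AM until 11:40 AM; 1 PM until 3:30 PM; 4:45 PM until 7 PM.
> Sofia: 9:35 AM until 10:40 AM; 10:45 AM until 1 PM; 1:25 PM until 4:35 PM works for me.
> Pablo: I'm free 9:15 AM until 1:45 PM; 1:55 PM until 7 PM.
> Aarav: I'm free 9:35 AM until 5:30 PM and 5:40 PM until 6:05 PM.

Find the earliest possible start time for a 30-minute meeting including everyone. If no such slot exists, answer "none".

10:00

Vanya free: 09:00-16:45, 17:00-19:00.
Uma free: 10:00-10:40, 11:40-13:00, 15:30-16:45 (invert busy blocks within the working day).
Sofia free: 09:35-10:40, 10:45-13:00, 13:25-16:35.
Pablo free: 09:15-13:45, 13:55-19:00.
Aarav free: 09:35-17:30, 17:40-18:05.
Vanya ∩ Uma: 10:00-10:40, 11:40-13:00, 15:30-16:45.
Vanya ∩ Uma ∩ Sofia: 10:00-10:40, 11:40-13:00, 15:30-16:35.
Vanya ∩ Uma ∩ Sofia ∩ Pablo: 10:00-10:40, 11:40-13:00, 15:30-16:35.
Vanya ∩ Uma ∩ Sofia ∩ Pablo ∩ Aarav: 10:00-10:40, 11:40-13:00, 15:30-16:35.
The first common window of at least 30 minutes is 10:00-10:40, so the earliest start is 10:00.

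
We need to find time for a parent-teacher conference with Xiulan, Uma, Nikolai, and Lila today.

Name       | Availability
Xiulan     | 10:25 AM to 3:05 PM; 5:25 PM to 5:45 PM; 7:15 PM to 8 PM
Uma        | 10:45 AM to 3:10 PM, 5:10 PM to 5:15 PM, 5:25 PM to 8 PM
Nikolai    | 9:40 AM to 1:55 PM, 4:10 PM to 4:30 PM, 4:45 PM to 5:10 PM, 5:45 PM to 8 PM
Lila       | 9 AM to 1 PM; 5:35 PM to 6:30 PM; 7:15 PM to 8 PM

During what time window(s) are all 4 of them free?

Xiulan ∩ Uma: 10:45-15:05, 17:25-17:45, 19:15-20:00.
Xiulan ∩ Uma ∩ Nikolai: 10:45-13:55, 19:15-20:00.
Xiulan ∩ Uma ∩ Nikolai ∩ Lila: 10:45-13:00, 19:15-20:00.

10:45-13:00, 19:15-20:00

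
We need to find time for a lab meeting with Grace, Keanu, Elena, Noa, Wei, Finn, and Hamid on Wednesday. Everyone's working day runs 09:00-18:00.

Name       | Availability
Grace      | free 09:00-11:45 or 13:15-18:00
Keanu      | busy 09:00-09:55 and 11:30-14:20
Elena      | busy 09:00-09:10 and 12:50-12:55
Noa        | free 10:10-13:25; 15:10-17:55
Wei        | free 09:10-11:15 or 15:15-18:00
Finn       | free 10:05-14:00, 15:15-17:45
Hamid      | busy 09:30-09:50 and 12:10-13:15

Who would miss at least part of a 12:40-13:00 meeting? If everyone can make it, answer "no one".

Grace free: 09:00-11:45, 13:15-18:00.
Keanu free: 09:55-11:30, 14:20-18:00 (invert busy blocks within the working day).
Elena free: 09:10-12:50, 12:55-18:00 (invert busy blocks within the working day).
Noa free: 10:10-13:25, 15:10-17:55.
Wei free: 09:10-11:15, 15:15-18:00.
Finn free: 10:05-14:00, 15:15-17:45.
Hamid free: 09:00-09:30, 09:50-12:10, 13:15-18:00 (invert busy blocks within the working day).
Grace: not fully free for 12:40-13:00. Keanu: not fully free for 12:40-13:00. Elena: not fully free for 12:40-13:00. Noa: free for 12:40-13:00. Wei: not fully free for 12:40-13:00. Finn: free for 12:40-13:00. Hamid: not fully free for 12:40-13:00.

Elena, Grace, Hamid, Keanu, Wei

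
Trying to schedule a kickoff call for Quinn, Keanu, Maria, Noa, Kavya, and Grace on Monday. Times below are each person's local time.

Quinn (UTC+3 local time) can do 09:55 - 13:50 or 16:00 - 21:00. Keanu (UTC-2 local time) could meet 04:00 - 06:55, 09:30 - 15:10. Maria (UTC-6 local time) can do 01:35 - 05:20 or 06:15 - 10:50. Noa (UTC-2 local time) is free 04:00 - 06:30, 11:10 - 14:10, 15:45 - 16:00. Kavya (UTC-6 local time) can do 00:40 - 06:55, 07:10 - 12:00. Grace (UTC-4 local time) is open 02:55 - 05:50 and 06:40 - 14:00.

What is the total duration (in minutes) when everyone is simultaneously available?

Quinn in UTC: 06:55-10:50, 13:00-18:00 (subtract 3h to convert from UTC+3).
Keanu in UTC: 06:00-08:55, 11:30-17:10 (add 2h to convert from UTC-2).
Maria in UTC: 07:35-11:20, 12:15-16:50 (add 6h to convert from UTC-6).
Noa in UTC: 06:00-08:30, 13:10-16:10, 17:45-18:00 (add 2h to convert from UTC-2).
Kavya in UTC: 06:40-12:55, 13:10-18:00 (add 6h to convert from UTC-6).
Grace in UTC: 06:55-09:50, 10:40-18:00 (add 4h to convert from UTC-4).
Quinn ∩ Keanu: 06:55-08:55, 13:00-17:10.
Quinn ∩ Keanu ∩ Maria: 07:35-08:55, 13:00-16:50.
Quinn ∩ Keanu ∩ Maria ∩ Noa: 07:35-08:30, 13:10-16:10.
Quinn ∩ Keanu ∩ Maria ∩ Noa ∩ Kavya: 07:35-08:30, 13:10-16:10.
Quinn ∩ Keanu ∩ Maria ∩ Noa ∩ Kavya ∩ Grace: 07:35-08:30, 13:10-16:10.
Summing the common windows: 55 + 180 = 235 minutes.

235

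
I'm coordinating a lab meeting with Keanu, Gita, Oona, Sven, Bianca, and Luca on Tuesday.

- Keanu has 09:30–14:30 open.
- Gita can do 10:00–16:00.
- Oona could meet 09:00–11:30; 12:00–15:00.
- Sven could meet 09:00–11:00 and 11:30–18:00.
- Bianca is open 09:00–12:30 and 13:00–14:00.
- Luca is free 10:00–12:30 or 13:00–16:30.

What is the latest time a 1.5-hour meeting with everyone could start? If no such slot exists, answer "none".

none

Keanu ∩ Gita: 10:00-14:30.
Keanu ∩ Gita ∩ Oona: 10:00-11:30, 12:00-14:30.
Keanu ∩ Gita ∩ Oona ∩ Sven: 10:00-11:00, 12:00-14:30.
Keanu ∩ Gita ∩ Oona ∩ Sven ∩ Bianca: 10:00-11:00, 12:00-12:30, 13:00-14:00.
Keanu ∩ Gita ∩ Oona ∩ Sven ∩ Bianca ∩ Luca: 10:00-11:00, 12:00-12:30, 13:00-14:00.
No common window is at least 90 minutes long.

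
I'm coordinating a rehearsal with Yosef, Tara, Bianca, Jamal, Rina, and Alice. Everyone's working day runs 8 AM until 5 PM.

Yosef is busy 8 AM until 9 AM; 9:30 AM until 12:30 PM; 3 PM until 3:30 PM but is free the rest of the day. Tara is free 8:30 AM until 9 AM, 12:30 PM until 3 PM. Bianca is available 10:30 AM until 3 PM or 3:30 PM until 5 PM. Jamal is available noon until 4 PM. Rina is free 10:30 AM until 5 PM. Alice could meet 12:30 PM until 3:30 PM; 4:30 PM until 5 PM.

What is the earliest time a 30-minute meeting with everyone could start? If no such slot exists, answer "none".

Yosef free: 09:00-09:30, 12:30-15:00, 15:30-17:00 (invert busy blocks within the working day).
Tara free: 08:30-09:00, 12:30-15:00.
Bianca free: 10:30-15:00, 15:30-17:00.
Jamal free: 12:00-16:00.
Rina free: 10:30-17:00.
Alice free: 12:30-15:30, 16:30-17:00.
Yosef ∩ Tara: 12:30-15:00.
Yosef ∩ Tara ∩ Bianca: 12:30-15:00.
Yosef ∩ Tara ∩ Bianca ∩ Jamal: 12:30-15:00.
Yosef ∩ Tara ∩ Bianca ∩ Jamal ∩ Rina: 12:30-15:00.
Yosef ∩ Tara ∩ Bianca ∩ Jamal ∩ Rina ∩ Alice: 12:30-15:00.
The first common window of at least 30 minutes is 12:30-15:00, so the earliest start is 12:30.

12:30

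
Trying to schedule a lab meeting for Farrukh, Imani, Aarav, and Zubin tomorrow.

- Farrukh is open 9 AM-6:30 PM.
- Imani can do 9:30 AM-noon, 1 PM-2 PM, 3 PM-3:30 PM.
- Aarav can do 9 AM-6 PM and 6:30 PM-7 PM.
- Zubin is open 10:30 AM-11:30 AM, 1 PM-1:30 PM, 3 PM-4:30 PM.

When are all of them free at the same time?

10:30-11:30, 13:00-13:30, 15:00-15:30

Farrukh ∩ Imani: 09:30-12:00, 13:00-14:00, 15:00-15:30.
Farrukh ∩ Imani ∩ Aarav: 09:30-12:00, 13:00-14:00, 15:00-15:30.
Farrukh ∩ Imani ∩ Aarav ∩ Zubin: 10:30-11:30, 13:00-13:30, 15:00-15:30.
Those are the intersection windows.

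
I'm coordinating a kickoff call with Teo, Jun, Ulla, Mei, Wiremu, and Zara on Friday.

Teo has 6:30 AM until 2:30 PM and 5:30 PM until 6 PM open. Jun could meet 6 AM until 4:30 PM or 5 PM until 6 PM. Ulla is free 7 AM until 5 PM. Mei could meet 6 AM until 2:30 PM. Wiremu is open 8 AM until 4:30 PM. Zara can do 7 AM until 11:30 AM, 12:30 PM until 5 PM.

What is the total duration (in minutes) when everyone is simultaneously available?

Teo ∩ Jun: 06:30-14:30, 17:30-18:00.
Teo ∩ Jun ∩ Ulla: 07:00-14:30.
Teo ∩ Jun ∩ Ulla ∩ Mei: 07:00-14:30.
Teo ∩ Jun ∩ Ulla ∩ Mei ∩ Wiremu: 08:00-14:30.
Teo ∩ Jun ∩ Ulla ∩ Mei ∩ Wiremu ∩ Zara: 08:00-11:30, 12:30-14:30.
Summing the common windows: 210 + 120 = 330 minutes.

330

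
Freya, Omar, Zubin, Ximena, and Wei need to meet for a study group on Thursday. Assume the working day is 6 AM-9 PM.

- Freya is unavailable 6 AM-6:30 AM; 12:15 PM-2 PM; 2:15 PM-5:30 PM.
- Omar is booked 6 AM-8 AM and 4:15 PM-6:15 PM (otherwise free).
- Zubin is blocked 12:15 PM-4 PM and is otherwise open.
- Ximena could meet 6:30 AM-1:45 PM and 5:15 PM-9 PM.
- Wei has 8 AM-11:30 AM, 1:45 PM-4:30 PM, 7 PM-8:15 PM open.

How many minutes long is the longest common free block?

210

Freya free: 06:30-12:15, 14:00-14:15, 17:30-21:00 (invert busy blocks within the working day).
Omar free: 08:00-16:15, 18:15-21:00 (invert busy blocks within the working day).
Zubin free: 06:00-12:15, 16:00-21:00 (invert busy blocks within the working day).
Ximena free: 06:30-13:45, 17:15-21:00.
Wei free: 08:00-11:30, 13:45-16:30, 19:00-20:15.
Freya ∩ Omar: 08:00-12:15, 14:00-14:15, 18:15-21:00.
Freya ∩ Omar ∩ Zubin: 08:00-12:15, 18:15-21:00.
Freya ∩ Omar ∩ Zubin ∩ Ximena: 08:00-12:15, 18:15-21:00.
Freya ∩ Omar ∩ Zubin ∩ Ximena ∩ Wei: 08:00-11:30, 19:00-20:15.
Those are the intersection windows.
The longest is 08:00-11:30 at 210 minutes.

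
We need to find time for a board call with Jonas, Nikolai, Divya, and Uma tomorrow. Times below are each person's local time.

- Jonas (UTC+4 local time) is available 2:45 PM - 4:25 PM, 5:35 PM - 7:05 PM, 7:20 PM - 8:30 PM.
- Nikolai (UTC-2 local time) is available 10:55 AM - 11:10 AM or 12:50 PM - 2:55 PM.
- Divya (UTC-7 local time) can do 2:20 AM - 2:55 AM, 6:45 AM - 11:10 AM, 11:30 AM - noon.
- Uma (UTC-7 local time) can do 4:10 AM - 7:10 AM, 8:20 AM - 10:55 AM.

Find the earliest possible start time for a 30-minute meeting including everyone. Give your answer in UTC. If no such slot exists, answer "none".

Jonas in UTC: 10:45-12:25, 13:35-15:05, 15:20-16:30 (subtract 4h to convert from UTC+4).
Nikolai in UTC: 12:55-13:10, 14:50-16:55 (add 2h to convert from UTC-2).
Divya in UTC: 09:20-09:55, 13:45-18:10, 18:30-19:00 (add 7h to convert from UTC-7).
Uma in UTC: 11:10-14:10, 15:20-17:55 (add 7h to convert from UTC-7).
Jonas ∩ Nikolai: 14:50-15:05, 15:20-16:30.
Jonas ∩ Nikolai ∩ Divya: 14:50-15:05, 15:20-16:30.
Jonas ∩ Nikolai ∩ Divya ∩ Uma: 15:20-16:30.
The first common window of at least 30 minutes is 15:20-16:30, so the earliest start is 15:20.

15:20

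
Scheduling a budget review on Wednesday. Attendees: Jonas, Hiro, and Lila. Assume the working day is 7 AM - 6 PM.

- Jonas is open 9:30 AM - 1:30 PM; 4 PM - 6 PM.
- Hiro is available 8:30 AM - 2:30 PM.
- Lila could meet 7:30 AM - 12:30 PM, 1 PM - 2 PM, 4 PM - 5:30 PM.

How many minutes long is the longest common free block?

Jonas ∩ Hiro: 09:30-13:30.
Jonas ∩ Hiro ∩ Lila: 09:30-12:30, 13:00-13:30.
Those are the intersection windows.
The longest is 09:30-12:30 at 180 minutes.

180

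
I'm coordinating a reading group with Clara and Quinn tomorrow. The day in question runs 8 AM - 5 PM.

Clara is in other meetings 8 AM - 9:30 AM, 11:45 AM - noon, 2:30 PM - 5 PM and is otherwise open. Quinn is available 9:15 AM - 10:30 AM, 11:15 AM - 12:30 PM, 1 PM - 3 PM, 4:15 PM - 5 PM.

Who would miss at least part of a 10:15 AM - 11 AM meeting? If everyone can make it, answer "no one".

Clara free: 09:30-11:45, 12:00-14:30 (invert busy blocks within the working day).
Quinn free: 09:15-10:30, 11:15-12:30, 13:00-15:00, 16:15-17:00.
Clara: free for 10:15-11:00. Quinn: not fully free for 10:15-11:00.

Quinn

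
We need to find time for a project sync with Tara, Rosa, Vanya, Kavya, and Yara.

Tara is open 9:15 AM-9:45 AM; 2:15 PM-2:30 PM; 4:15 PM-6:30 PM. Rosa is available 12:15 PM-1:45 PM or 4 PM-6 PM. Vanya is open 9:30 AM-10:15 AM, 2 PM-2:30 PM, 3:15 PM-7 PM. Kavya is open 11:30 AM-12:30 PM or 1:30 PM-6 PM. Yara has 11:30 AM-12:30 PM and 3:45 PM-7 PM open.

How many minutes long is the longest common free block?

105

Tara ∩ Rosa: 16:15-18:00.
Tara ∩ Rosa ∩ Vanya: 16:15-18:00.
Tara ∩ Rosa ∩ Vanya ∩ Kavya: 16:15-18:00.
Tara ∩ Rosa ∩ Vanya ∩ Kavya ∩ Yara: 16:15-18:00.
So the common availability across everyone is 16:15-18:00.
The longest is 16:15-18:00 at 105 minutes.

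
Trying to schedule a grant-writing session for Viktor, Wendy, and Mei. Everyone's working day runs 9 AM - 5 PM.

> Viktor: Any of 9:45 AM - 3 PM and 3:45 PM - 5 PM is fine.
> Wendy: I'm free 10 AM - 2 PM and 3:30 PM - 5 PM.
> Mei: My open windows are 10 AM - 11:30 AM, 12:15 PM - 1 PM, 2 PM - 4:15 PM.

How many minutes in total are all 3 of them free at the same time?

Viktor ∩ Wendy: 10:00-14:00, 15:45-17:00.
Viktor ∩ Wendy ∩ Mei: 10:00-11:30, 12:15-13:00, 15:45-16:15.
Summing the common windows: 90 + 45 + 30 = 165 minutes.

165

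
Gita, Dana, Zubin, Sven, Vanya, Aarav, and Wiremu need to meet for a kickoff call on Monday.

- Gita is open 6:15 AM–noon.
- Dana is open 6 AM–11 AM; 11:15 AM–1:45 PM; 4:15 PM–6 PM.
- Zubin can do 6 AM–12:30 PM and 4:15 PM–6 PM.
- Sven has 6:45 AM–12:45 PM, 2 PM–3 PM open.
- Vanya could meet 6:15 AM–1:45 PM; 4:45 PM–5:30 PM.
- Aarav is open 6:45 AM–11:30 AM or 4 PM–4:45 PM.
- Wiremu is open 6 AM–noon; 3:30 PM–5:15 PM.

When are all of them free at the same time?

Gita ∩ Dana: 06:15-11:00, 11:15-12:00.
Gita ∩ Dana ∩ Zubin: 06:15-11:00, 11:15-12:00.
Gita ∩ Dana ∩ Zubin ∩ Sven: 06:45-11:00, 11:15-12:00.
Gita ∩ Dana ∩ Zubin ∩ Sven ∩ Vanya: 06:45-11:00, 11:15-12:00.
Gita ∩ Dana ∩ Zubin ∩ Sven ∩ Vanya ∩ Aarav: 06:45-11:00, 11:15-11:30.
Gita ∩ Dana ∩ Zubin ∩ Sven ∩ Vanya ∩ Aarav ∩ Wiremu: 06:45-11:00, 11:15-11:30.
So the common availability across everyone is 06:45-11:00, 11:15-11:30.

06:45-11:00, 11:15-11:30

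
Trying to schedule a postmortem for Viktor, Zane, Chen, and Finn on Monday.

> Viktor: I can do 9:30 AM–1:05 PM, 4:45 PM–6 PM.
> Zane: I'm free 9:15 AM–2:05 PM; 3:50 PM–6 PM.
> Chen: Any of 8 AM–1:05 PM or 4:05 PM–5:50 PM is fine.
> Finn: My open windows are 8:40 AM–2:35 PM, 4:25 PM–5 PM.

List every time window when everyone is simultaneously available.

09:30-13:05, 16:45-17:00

Viktor ∩ Zane: 09:30-13:05, 16:45-18:00.
Viktor ∩ Zane ∩ Chen: 09:30-13:05, 16:45-17:50.
Viktor ∩ Zane ∩ Chen ∩ Finn: 09:30-13:05, 16:45-17:00.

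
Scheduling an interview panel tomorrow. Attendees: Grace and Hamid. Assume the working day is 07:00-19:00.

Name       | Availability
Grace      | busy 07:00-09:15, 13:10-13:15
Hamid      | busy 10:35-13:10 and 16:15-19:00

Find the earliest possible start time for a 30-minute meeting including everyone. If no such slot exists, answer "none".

09:15

Grace free: 09:15-13:10, 13:15-19:00 (invert busy blocks within the working day).
Hamid free: 07:00-10:35, 13:10-16:15 (invert busy blocks within the working day).
Grace ∩ Hamid: 09:15-10:35, 13:15-16:15.
So the common availability across everyone is 09:15-10:35, 13:15-16:15.
The first common window of at least 30 minutes is 09:15-10:35, so the earliest start is 09:15.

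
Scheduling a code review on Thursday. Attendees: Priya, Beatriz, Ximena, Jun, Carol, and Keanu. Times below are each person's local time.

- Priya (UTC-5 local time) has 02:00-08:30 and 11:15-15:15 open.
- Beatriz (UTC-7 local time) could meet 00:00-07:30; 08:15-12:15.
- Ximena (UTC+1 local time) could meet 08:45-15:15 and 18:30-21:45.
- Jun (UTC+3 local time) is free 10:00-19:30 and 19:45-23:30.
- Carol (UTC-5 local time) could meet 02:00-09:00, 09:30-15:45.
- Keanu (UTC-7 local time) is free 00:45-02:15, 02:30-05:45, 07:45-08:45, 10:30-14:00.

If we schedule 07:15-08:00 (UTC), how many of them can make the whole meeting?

4

Priya in UTC: 07:00-13:30, 16:15-20:15 (add 5h to convert from UTC-5).
Beatriz in UTC: 07:00-14:30, 15:15-19:15 (add 7h to convert from UTC-7).
Ximena in UTC: 07:45-14:15, 17:30-20:45 (subtract 1h to convert from UTC+1).
Jun in UTC: 07:00-16:30, 16:45-20:30 (subtract 3h to convert from UTC+3).
Carol in UTC: 07:00-14:00, 14:30-20:45 (add 5h to convert from UTC-5).
Keanu in UTC: 07:45-09:15, 09:30-12:45, 14:45-15:45, 17:30-21:00 (add 7h to convert from UTC-7).
Priya, Beatriz, Jun, and Carol can make the full 07:15-08:00 slot — that's 4.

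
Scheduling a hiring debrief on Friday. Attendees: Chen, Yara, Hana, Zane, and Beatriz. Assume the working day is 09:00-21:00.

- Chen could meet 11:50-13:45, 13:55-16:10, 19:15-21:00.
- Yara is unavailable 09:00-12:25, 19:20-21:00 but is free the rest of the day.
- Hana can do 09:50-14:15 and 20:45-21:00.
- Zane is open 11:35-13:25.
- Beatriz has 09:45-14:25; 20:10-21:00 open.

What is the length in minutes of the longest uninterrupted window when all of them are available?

Chen free: 11:50-13:45, 13:55-16:10, 19:15-21:00.
Yara free: 12:25-19:20 (invert busy blocks within the working day).
Hana free: 09:50-14:15, 20:45-21:00.
Zane free: 11:35-13:25.
Beatriz free: 09:45-14:25, 20:10-21:00.
Chen ∩ Yara: 12:25-13:45, 13:55-16:10, 19:15-19:20.
Chen ∩ Yara ∩ Hana: 12:25-13:45, 13:55-14:15.
Chen ∩ Yara ∩ Hana ∩ Zane: 12:25-13:25.
Chen ∩ Yara ∩ Hana ∩ Zane ∩ Beatriz: 12:25-13:25.
The longest is 12:25-13:25 at 60 minutes.

60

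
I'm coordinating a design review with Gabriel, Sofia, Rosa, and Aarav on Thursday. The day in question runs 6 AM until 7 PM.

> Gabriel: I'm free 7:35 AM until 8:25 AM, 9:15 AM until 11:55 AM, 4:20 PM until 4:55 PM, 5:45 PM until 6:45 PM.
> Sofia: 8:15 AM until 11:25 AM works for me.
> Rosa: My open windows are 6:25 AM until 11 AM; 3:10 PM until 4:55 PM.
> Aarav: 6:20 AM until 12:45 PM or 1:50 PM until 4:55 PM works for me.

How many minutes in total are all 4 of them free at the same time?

Gabriel ∩ Sofia: 08:15-08:25, 09:15-11:25.
Gabriel ∩ Sofia ∩ Rosa: 08:15-08:25, 09:15-11:00.
Gabriel ∩ Sofia ∩ Rosa ∩ Aarav: 08:15-08:25, 09:15-11:00.
Those are the intersection windows.
Summing the common windows: 10 + 105 = 115 minutes.

115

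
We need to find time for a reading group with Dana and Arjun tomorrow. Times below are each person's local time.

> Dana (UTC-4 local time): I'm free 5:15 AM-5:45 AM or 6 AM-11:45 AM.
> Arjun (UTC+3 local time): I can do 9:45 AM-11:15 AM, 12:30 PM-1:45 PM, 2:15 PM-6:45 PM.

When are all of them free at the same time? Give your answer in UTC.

09:30-09:45, 10:00-10:45, 11:15-15:45

Dana in UTC: 09:15-09:45, 10:00-15:45 (add 4h to convert from UTC-4).
Arjun in UTC: 06:45-08:15, 09:30-10:45, 11:15-15:45 (subtract 3h to convert from UTC+3).
Dana ∩ Arjun: 09:30-09:45, 10:00-10:45, 11:15-15:45.
Those are the intersection windows.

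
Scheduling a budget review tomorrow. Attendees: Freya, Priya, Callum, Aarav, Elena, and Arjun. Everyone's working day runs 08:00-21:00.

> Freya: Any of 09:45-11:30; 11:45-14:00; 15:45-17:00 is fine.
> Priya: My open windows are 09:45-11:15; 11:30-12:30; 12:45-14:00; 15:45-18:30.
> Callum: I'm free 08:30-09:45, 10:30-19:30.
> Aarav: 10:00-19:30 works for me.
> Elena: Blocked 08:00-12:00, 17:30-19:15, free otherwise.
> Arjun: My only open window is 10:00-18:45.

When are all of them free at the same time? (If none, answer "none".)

12:00-12:30, 12:45-14:00, 15:45-17:00

Freya free: 09:45-11:30, 11:45-14:00, 15:45-17:00.
Priya free: 09:45-11:15, 11:30-12:30, 12:45-14:00, 15:45-18:30.
Callum free: 08:30-09:45, 10:30-19:30.
Aarav free: 10:00-19:30.
Elena free: 12:00-17:30, 19:15-21:00 (invert busy blocks within the working day).
Arjun free: 10:00-18:45.
Freya ∩ Priya: 09:45-11:15, 11:45-12:30, 12:45-14:00, 15:45-17:00.
Freya ∩ Priya ∩ Callum: 10:30-11:15, 11:45-12:30, 12:45-14:00, 15:45-17:00.
Freya ∩ Priya ∩ Callum ∩ Aarav: 10:30-11:15, 11:45-12:30, 12:45-14:00, 15:45-17:00.
Freya ∩ Priya ∩ Callum ∩ Aarav ∩ Elena: 12:00-12:30, 12:45-14:00, 15:45-17:00.
Freya ∩ Priya ∩ Callum ∩ Aarav ∩ Elena ∩ Arjun: 12:00-12:30, 12:45-14:00, 15:45-17:00.
Those are the intersection windows.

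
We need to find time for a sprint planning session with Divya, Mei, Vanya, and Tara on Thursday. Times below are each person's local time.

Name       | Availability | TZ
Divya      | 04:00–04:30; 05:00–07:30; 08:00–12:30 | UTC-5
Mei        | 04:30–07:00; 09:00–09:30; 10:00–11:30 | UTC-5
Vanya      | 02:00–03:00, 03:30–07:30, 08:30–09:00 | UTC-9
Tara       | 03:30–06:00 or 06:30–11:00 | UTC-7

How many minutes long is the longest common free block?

Divya in UTC: 09:00-09:30, 10:00-12:30, 13:00-17:30 (add 5h to convert from UTC-5).
Mei in UTC: 09:30-12:00, 14:00-14:30, 15:00-16:30 (add 5h to convert from UTC-5).
Vanya in UTC: 11:00-12:00, 12:30-16:30, 17:30-18:00 (add 9h to convert from UTC-9).
Tara in UTC: 10:30-13:00, 13:30-18:00 (add 7h to convert from UTC-7).
Divya ∩ Mei: 10:00-12:00, 14:00-14:30, 15:00-16:30.
Divya ∩ Mei ∩ Vanya: 11:00-12:00, 14:00-14:30, 15:00-16:30.
Divya ∩ Mei ∩ Vanya ∩ Tara: 11:00-12:00, 14:00-14:30, 15:00-16:30.
The longest is 15:00-16:30 at 90 minutes.

90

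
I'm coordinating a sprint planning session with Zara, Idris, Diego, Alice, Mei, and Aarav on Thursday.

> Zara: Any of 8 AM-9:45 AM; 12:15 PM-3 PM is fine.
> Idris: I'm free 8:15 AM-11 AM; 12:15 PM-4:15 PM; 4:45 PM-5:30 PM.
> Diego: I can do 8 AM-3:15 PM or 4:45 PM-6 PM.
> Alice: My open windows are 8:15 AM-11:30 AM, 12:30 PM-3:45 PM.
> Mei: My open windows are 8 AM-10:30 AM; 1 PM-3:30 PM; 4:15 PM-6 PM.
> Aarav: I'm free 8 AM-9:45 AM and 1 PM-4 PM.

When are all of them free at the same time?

08:15-09:45, 13:00-15:00

Zara ∩ Idris: 08:15-09:45, 12:15-15:00.
Zara ∩ Idris ∩ Diego: 08:15-09:45, 12:15-15:00.
Zara ∩ Idris ∩ Diego ∩ Alice: 08:15-09:45, 12:30-15:00.
Zara ∩ Idris ∩ Diego ∩ Alice ∩ Mei: 08:15-09:45, 13:00-15:00.
Zara ∩ Idris ∩ Diego ∩ Alice ∩ Mei ∩ Aarav: 08:15-09:45, 13:00-15:00.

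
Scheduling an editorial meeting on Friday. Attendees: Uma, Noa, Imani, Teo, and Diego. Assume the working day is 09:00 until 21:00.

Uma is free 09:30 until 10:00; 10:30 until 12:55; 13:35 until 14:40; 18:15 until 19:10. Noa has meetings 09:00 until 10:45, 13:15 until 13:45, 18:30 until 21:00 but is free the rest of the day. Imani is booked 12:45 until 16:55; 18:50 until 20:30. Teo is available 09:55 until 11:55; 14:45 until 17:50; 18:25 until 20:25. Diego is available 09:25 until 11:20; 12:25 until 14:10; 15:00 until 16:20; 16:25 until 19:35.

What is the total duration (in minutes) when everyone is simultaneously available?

40

Uma free: 09:30-10:00, 10:30-12:55, 13:35-14:40, 18:15-19:10.
Noa free: 10:45-13:15, 13:45-18:30 (invert busy blocks within the working day).
Imani free: 09:00-12:45, 16:55-18:50, 20:30-21:00 (invert busy blocks within the working day).
Teo free: 09:55-11:55, 14:45-17:50, 18:25-20:25.
Diego free: 09:25-11:20, 12:25-14:10, 15:00-16:20, 16:25-19:35.
Uma ∩ Noa: 10:45-12:55, 13:45-14:40, 18:15-18:30.
Uma ∩ Noa ∩ Imani: 10:45-12:45, 18:15-18:30.
Uma ∩ Noa ∩ Imani ∩ Teo: 10:45-11:55, 18:25-18:30.
Uma ∩ Noa ∩ Imani ∩ Teo ∩ Diego: 10:45-11:20, 18:25-18:30.
Those are the intersection windows.
Summing the common windows: 35 + 5 = 40 minutes.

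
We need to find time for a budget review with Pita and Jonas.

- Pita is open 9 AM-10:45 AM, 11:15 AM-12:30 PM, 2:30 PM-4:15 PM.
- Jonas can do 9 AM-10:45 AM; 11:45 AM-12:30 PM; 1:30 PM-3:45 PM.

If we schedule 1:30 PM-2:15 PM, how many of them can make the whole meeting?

1

Jonas can make the full 13:30-14:15 slot — that's 1.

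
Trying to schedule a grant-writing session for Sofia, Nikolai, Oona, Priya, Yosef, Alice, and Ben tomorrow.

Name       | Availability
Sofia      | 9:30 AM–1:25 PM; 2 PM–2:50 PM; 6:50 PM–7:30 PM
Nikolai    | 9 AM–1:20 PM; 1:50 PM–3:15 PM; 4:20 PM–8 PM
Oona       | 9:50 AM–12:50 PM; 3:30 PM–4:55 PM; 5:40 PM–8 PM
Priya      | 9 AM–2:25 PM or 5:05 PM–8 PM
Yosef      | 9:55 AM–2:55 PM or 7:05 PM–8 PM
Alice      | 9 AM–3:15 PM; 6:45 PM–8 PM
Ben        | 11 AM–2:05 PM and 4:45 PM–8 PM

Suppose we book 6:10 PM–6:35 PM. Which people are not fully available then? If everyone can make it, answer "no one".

Alice, Sofia, Yosef

Sofia: not fully free for 18:10-18:35. Nikolai: free for 18:10-18:35. Oona: free for 18:10-18:35. Priya: free for 18:10-18:35. Yosef: not fully free for 18:10-18:35. Alice: not fully free for 18:10-18:35. Ben: free for 18:10-18:35.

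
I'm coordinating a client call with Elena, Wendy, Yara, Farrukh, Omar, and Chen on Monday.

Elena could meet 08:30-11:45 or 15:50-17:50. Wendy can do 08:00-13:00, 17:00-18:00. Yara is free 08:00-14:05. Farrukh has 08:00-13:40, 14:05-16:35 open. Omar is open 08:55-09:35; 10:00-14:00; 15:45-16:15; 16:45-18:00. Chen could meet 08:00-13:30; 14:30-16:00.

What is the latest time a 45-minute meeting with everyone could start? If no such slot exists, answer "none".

Elena ∩ Wendy: 08:30-11:45, 17:00-17:50.
Elena ∩ Wendy ∩ Yara: 08:30-11:45.
Elena ∩ Wendy ∩ Yara ∩ Farrukh: 08:30-11:45.
Elena ∩ Wendy ∩ Yara ∩ Farrukh ∩ Omar: 08:55-09:35, 10:00-11:45.
Elena ∩ Wendy ∩ Yara ∩ Farrukh ∩ Omar ∩ Chen: 08:55-09:35, 10:00-11:45.
The last common window of at least 45 minutes is 10:00-11:45; a 45-minute meeting can start as late as 11:00 and still end by 11:45.

11:00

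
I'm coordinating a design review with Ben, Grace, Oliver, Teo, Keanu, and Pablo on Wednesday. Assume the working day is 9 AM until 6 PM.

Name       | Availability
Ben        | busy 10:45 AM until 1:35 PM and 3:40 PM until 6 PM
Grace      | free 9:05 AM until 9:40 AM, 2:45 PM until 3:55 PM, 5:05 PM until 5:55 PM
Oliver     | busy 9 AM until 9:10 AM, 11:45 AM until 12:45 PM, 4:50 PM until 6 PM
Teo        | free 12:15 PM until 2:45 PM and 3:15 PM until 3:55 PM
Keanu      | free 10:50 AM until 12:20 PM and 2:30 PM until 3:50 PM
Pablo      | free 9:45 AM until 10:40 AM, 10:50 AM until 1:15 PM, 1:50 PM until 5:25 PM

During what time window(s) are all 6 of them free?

Ben free: 09:00-10:45, 13:35-15:40 (invert busy blocks within the working day).
Grace free: 09:05-09:40, 14:45-15:55, 17:05-17:55.
Oliver free: 09:10-11:45, 12:45-16:50 (invert busy blocks within the working day).
Teo free: 12:15-14:45, 15:15-15:55.
Keanu free: 10:50-12:20, 14:30-15:50.
Pablo free: 09:45-10:40, 10:50-13:15, 13:50-17:25.
Ben ∩ Grace: 09:05-09:40, 14:45-15:40.
Ben ∩ Grace ∩ Oliver: 09:10-09:40, 14:45-15:40.
Ben ∩ Grace ∩ Oliver ∩ Teo: 15:15-15:40.
Ben ∩ Grace ∩ Oliver ∩ Teo ∩ Keanu: 15:15-15:40.
Ben ∩ Grace ∩ Oliver ∩ Teo ∩ Keanu ∩ Pablo: 15:15-15:40.

15:15-15:40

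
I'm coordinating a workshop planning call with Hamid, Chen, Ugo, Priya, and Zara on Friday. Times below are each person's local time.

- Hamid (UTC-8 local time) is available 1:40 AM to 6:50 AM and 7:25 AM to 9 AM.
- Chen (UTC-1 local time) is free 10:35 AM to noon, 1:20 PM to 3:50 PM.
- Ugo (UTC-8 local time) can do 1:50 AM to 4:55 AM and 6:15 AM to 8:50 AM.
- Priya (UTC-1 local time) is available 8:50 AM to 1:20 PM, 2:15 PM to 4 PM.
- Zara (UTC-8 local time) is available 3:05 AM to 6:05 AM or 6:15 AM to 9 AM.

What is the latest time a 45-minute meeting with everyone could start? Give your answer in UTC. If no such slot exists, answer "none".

Hamid in UTC: 09:40-14:50, 15:25-17:00 (add 8h to convert from UTC-8).
Chen in UTC: 11:35-13:00, 14:20-16:50 (add 1h to convert from UTC-1).
Ugo in UTC: 09:50-12:55, 14:15-16:50 (add 8h to convert from UTC-8).
Priya in UTC: 09:50-14:20, 15:15-17:00 (add 1h to convert from UTC-1).
Zara in UTC: 11:05-14:05, 14:15-17:00 (add 8h to convert from UTC-8).
Hamid ∩ Chen: 11:35-13:00, 14:20-14:50, 15:25-16:50.
Hamid ∩ Chen ∩ Ugo: 11:35-12:55, 14:20-14:50, 15:25-16:50.
Hamid ∩ Chen ∩ Ugo ∩ Priya: 11:35-12:55, 15:25-16:50.
Hamid ∩ Chen ∩ Ugo ∩ Priya ∩ Zara: 11:35-12:55, 15:25-16:50.
The last common window of at least 45 minutes is 15:25-16:50; a 45-minute meeting can start as late as 16:05 and still end by 16:50.

16:05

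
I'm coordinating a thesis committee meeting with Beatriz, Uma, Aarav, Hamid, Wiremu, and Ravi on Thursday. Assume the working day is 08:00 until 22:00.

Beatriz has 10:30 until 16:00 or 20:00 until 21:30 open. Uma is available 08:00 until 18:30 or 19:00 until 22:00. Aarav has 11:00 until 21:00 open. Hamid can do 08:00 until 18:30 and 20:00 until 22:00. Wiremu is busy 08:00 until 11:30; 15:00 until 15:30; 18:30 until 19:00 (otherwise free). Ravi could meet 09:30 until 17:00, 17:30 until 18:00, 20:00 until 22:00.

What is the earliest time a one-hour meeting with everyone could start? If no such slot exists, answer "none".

11:30

Beatriz free: 10:30-16:00, 20:00-21:30.
Uma free: 08:00-18:30, 19:00-22:00.
Aarav free: 11:00-21:00.
Hamid free: 08:00-18:30, 20:00-22:00.
Wiremu free: 11:30-15:00, 15:30-18:30, 19:00-22:00 (invert busy blocks within the working day).
Ravi free: 09:30-17:00, 17:30-18:00, 20:00-22:00.
Beatriz ∩ Uma: 10:30-16:00, 20:00-21:30.
Beatriz ∩ Uma ∩ Aarav: 11:00-16:00, 20:00-21:00.
Beatriz ∩ Uma ∩ Aarav ∩ Hamid: 11:00-16:00, 20:00-21:00.
Beatriz ∩ Uma ∩ Aarav ∩ Hamid ∩ Wiremu: 11:30-15:00, 15:30-16:00, 20:00-21:00.
Beatriz ∩ Uma ∩ Aarav ∩ Hamid ∩ Wiremu ∩ Ravi: 11:30-15:00, 15:30-16:00, 20:00-21:00.
The first common window of at least 60 minutes is 11:30-15:00, so the earliest start is 11:30.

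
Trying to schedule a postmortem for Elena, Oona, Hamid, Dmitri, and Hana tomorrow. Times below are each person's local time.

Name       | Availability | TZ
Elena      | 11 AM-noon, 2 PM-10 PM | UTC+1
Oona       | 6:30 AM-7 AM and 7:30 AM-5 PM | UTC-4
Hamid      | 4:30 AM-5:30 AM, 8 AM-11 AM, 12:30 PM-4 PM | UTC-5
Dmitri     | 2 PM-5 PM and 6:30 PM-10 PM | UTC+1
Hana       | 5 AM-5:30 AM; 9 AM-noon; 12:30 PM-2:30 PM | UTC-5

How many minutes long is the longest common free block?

120

Elena in UTC: 10:00-11:00, 13:00-21:00 (subtract 1h to convert from UTC+1).
Oona in UTC: 10:30-11:00, 11:30-21:00 (add 4h to convert from UTC-4).
Hamid in UTC: 09:30-10:30, 13:00-16:00, 17:30-21:00 (add 5h to convert from UTC-5).
Dmitri in UTC: 13:00-16:00, 17:30-21:00 (subtract 1h to convert from UTC+1).
Hana in UTC: 10:00-10:30, 14:00-17:00, 17:30-19:30 (add 5h to convert from UTC-5).
Elena ∩ Oona: 10:30-11:00, 13:00-21:00.
Elena ∩ Oona ∩ Hamid: 13:00-16:00, 17:30-21:00.
Elena ∩ Oona ∩ Hamid ∩ Dmitri: 13:00-16:00, 17:30-21:00.
Elena ∩ Oona ∩ Hamid ∩ Dmitri ∩ Hana: 14:00-16:00, 17:30-19:30.
Those are the intersection windows.
The longest is 14:00-16:00 at 120 minutes.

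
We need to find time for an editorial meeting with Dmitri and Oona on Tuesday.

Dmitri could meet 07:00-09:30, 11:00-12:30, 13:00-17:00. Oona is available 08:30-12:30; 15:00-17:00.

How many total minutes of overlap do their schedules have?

270

Dmitri ∩ Oona: 08:30-09:30, 11:00-12:30, 15:00-17:00.
Those are the intersection windows.
Summing the common windows: 60 + 90 + 120 = 270 minutes.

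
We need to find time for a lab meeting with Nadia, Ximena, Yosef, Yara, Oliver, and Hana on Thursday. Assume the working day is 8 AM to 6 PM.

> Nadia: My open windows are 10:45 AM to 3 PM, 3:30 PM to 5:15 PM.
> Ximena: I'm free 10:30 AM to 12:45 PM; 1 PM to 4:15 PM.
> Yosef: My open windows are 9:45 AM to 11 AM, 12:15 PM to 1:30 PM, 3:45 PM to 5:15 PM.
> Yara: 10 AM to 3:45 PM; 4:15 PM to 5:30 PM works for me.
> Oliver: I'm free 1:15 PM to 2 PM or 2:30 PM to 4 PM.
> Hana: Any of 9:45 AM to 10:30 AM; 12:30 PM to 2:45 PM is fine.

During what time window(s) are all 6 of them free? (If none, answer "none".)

Nadia ∩ Ximena: 10:45-12:45, 13:00-15:00, 15:30-16:15.
Nadia ∩ Ximena ∩ Yosef: 10:45-11:00, 12:15-12:45, 13:00-13:30, 15:45-16:15.
Nadia ∩ Ximena ∩ Yosef ∩ Yara: 10:45-11:00, 12:15-12:45, 13:00-13:30.
Nadia ∩ Ximena ∩ Yosef ∩ Yara ∩ Oliver: 13:15-13:30.
Nadia ∩ Ximena ∩ Yosef ∩ Yara ∩ Oliver ∩ Hana: 13:15-13:30.

13:15-13:30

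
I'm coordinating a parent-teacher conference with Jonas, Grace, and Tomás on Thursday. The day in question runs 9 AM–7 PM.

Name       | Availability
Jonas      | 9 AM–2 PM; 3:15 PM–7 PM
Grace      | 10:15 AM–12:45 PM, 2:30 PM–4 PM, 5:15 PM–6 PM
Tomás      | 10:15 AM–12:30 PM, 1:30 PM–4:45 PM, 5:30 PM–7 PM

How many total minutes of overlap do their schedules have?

210

Jonas ∩ Grace: 10:15-12:45, 15:15-16:00, 17:15-18:00.
Jonas ∩ Grace ∩ Tomás: 10:15-12:30, 15:15-16:00, 17:30-18:00.
So the common availability across everyone is 10:15-12:30, 15:15-16:00, 17:30-18:00.
Summing the common windows: 135 + 45 + 30 = 210 minutes.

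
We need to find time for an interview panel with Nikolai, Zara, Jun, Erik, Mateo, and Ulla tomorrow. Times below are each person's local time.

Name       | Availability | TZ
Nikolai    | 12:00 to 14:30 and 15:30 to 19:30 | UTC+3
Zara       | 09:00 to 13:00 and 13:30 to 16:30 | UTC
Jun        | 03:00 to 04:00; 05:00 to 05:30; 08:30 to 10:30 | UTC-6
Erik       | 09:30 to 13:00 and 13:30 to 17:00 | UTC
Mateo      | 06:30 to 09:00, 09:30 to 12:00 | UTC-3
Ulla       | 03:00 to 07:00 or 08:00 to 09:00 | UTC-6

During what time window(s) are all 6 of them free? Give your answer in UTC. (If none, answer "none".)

09:30-10:00, 11:00-11:30, 14:30-15:00

Nikolai in UTC: 09:00-11:30, 12:30-16:30 (subtract 3h to convert from UTC+3).
Zara in UTC: 09:00-13:00, 13:30-16:30.
Jun in UTC: 09:00-10:00, 11:00-11:30, 14:30-16:30 (add 6h to convert from UTC-6).
Erik in UTC: 09:30-13:00, 13:30-17:00.
Mateo in UTC: 09:30-12:00, 12:30-15:00 (add 3h to convert from UTC-3).
Ulla in UTC: 09:00-13:00, 14:00-15:00 (add 6h to convert from UTC-6).
Nikolai ∩ Zara: 09:00-11:30, 12:30-13:00, 13:30-16:30.
Nikolai ∩ Zara ∩ Jun: 09:00-10:00, 11:00-11:30, 14:30-16:30.
Nikolai ∩ Zara ∩ Jun ∩ Erik: 09:30-10:00, 11:00-11:30, 14:30-16:30.
Nikolai ∩ Zara ∩ Jun ∩ Erik ∩ Mateo: 09:30-10:00, 11:00-11:30, 14:30-15:00.
Nikolai ∩ Zara ∩ Jun ∩ Erik ∩ Mateo ∩ Ulla: 09:30-10:00, 11:00-11:30, 14:30-15:00.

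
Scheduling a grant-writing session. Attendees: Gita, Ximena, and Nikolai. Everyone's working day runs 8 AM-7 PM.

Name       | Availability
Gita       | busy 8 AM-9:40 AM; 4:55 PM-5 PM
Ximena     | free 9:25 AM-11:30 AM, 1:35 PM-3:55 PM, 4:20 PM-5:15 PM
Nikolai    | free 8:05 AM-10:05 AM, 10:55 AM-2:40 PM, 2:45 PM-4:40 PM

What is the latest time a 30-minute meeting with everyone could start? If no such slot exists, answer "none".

Gita free: 09:40-16:55, 17:00-19:00 (invert busy blocks within the working day).
Ximena free: 09:25-11:30, 13:35-15:55, 16:20-17:15.
Nikolai free: 08:05-10:05, 10:55-14:40, 14:45-16:40.
Gita ∩ Ximena: 09:40-11:30, 13:35-15:55, 16:20-16:55, 17:00-17:15.
Gita ∩ Ximena ∩ Nikolai: 09:40-10:05, 10:55-11:30, 13:35-14:40, 14:45-15:55, 16:20-16:40.
The last common window of at least 30 minutes is 14:45-15:55; a 30-minute meeting can start as late as 15:25 and still end by 15:55.

15:25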